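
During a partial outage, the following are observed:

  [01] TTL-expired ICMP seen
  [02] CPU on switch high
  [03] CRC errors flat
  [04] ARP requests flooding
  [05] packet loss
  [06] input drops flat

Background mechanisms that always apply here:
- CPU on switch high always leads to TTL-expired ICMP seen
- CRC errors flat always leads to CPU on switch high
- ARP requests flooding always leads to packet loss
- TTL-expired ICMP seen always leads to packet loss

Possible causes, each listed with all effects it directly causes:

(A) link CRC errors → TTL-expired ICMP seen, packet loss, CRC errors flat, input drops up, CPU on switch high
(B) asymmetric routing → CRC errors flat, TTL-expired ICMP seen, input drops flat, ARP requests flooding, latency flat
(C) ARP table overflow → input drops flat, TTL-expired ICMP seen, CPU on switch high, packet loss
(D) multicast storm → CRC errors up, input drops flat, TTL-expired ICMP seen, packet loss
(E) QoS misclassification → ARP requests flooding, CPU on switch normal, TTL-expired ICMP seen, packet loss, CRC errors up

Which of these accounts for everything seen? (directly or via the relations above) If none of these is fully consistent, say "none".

B

Per-candidate check:
(A) link CRC errors — TTL-expired ICMP seen ✓; CPU on switch high ✓; CRC errors flat ✓; ARP requests flooding ✗; packet loss ✓; input drops flat ✗
(B) asymmetric routing — accounts for every observation (CPU on switch high through CRC errors flat → CPU on switch high)
(C) ARP table overflow — TTL-expired ICMP seen ✓; CPU on switch high ✓; CRC errors flat ✗; ARP requests flooding ✗; packet loss ✓; input drops flat ✓
(D) multicast storm — fails on CPU on switch high, CRC errors flat, ARP requests flooding (predicts CRC errors up, not CRC errors flat)
(E) QoS misclassification — TTL-expired ICMP seen ✓; CPU on switch high ✗; CRC errors flat ✗; ARP requests flooding ✓; packet loss ✓; input drops flat ✗
(B) is the only candidate with no mismatches.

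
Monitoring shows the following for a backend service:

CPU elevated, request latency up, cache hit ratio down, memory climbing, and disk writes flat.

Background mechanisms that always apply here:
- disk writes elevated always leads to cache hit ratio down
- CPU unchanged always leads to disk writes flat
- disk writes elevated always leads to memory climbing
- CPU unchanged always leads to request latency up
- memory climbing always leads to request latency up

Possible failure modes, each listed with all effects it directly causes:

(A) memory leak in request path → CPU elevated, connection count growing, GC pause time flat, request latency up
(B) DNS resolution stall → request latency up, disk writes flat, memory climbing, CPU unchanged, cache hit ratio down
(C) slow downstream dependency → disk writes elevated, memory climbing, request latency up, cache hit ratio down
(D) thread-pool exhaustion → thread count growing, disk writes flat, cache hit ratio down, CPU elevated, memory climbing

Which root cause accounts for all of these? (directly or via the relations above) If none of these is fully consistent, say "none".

Checking each candidate against the observations:
(A) memory leak in request path — does not account for cache hit ratio down, memory climbing, disk writes flat
(B) DNS resolution stall — CPU elevated ✗; request latency up ✓; cache hit ratio down ✓; memory climbing ✓; disk writes flat ✓
(C) slow downstream dependency — fails on CPU elevated, disk writes flat (predicts disk writes elevated, not disk writes flat)
(D) thread-pool exhaustion — CPU elevated ✓; request latency up ✓ (by memory climbing → request latency up); cache hit ratio down ✓; memory climbing ✓; disk writes flat ✓
(D) is the only candidate with no mismatches.

D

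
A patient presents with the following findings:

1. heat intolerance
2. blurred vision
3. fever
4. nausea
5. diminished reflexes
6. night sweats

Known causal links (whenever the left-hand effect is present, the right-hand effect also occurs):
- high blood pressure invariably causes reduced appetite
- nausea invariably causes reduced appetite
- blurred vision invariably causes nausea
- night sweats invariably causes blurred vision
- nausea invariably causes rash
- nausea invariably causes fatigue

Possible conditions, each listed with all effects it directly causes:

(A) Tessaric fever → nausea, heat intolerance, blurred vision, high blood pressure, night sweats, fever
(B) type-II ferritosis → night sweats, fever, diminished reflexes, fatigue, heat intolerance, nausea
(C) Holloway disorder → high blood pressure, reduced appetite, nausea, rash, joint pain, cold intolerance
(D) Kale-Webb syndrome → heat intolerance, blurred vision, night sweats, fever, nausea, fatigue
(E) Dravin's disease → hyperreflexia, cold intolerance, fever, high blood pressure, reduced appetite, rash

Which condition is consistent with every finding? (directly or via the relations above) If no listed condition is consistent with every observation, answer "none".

For each candidate, compare predicted effects to what was observed:
(A) Tessaric fever — does not account for diminished reflexes
(B) type-II ferritosis — accounts for every observation (blurred vision via night sweats → blurred vision)
(C) Holloway disorder — fails on heat intolerance, blurred vision, fever, diminished reflexes, night sweats (predicts cold intolerance, not heat intolerance)
(D) Kale-Webb syndrome — heat intolerance yes; blurred vision yes; fever yes; nausea yes; diminished reflexes NO; night sweats yes
(E) Dravin's disease — heat intolerance NO; blurred vision NO; fever yes; nausea NO; diminished reflexes NO; night sweats NO
(B) is the only candidate with no mismatches.

B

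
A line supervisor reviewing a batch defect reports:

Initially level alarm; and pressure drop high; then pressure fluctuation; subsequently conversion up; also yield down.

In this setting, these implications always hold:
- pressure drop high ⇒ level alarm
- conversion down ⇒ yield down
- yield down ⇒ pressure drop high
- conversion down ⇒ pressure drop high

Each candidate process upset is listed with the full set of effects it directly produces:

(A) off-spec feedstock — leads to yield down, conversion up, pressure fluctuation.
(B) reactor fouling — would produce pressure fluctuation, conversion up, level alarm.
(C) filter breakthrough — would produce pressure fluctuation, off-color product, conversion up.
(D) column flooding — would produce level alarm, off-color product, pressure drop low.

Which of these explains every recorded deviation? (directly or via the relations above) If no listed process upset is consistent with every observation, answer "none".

Testing each hypothesis:
(A) off-spec feedstock — level alarm match (through yield down → pressure drop high → level alarm); pressure drop high match (through yield down → pressure drop high); pressure fluctuation match; conversion up match; yield down match
(B) reactor fouling — level alarm match; pressure drop high miss; pressure fluctuation match; conversion up match; yield down miss
(C) filter breakthrough — level alarm miss; pressure drop high miss; pressure fluctuation match; conversion up match; yield down miss
(D) column flooding — fails on pressure drop high, pressure fluctuation, conversion up, yield down (predicts pressure drop low, not pressure drop high)
Only (A) is consistent with every observation.

A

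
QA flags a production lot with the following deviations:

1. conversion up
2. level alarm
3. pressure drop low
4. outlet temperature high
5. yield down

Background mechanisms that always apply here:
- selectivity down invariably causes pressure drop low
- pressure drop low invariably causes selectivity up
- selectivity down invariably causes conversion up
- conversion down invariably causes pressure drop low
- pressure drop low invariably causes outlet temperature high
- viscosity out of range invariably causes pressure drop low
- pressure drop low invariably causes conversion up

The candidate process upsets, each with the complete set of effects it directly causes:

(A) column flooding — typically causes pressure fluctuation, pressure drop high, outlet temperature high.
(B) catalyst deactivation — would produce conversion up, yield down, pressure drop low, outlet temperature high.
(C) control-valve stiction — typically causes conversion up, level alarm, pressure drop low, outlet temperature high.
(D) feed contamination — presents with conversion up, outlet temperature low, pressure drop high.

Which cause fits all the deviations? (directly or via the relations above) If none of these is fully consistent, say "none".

Checking each candidate against the observations:
(A) column flooding — conversion up ✗; level alarm ✗; pressure drop low ✗; outlet temperature high ✓; yield down ✗
(B) catalyst deactivation — does not account for level alarm
(C) control-valve stiction — conversion up ✓; level alarm ✓; pressure drop low ✓; outlet temperature high ✓; yield down ✗
(D) feed contamination — fails on level alarm, pressure drop low, outlet temperature high, yield down (predicts pressure drop high, not pressure drop low; predicts outlet temperature low, not outlet temperature high)
None of the listed candidates fits everything.

none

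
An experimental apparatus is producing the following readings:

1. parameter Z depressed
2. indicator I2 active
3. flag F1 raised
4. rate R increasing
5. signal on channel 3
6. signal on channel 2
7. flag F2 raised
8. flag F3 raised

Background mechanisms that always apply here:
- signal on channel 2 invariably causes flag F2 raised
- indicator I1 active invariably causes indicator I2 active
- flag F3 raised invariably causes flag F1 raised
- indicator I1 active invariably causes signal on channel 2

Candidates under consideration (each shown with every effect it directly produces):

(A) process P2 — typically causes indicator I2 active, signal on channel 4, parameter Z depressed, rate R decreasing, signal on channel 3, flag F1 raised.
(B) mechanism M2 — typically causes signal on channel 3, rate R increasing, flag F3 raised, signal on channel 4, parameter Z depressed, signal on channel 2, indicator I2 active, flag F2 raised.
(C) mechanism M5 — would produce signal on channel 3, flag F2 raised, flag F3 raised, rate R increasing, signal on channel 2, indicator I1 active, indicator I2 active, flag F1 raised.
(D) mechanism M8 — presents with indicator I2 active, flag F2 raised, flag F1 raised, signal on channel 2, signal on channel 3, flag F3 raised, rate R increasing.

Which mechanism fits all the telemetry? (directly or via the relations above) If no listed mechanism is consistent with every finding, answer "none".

B

Testing each hypothesis:
(A) process P2 — parameter Z depressed ✓; indicator I2 active ✓; flag F1 raised ✓; rate R increasing ✗; signal on channel 3 ✓; signal on channel 2 ✗; flag F2 raised ✗; flag F3 raised ✗
(B) mechanism M2 — accounts for every observation (flag F1 raised through flag F3 raised → flag F1 raised)
(C) mechanism M5 — parameter Z depressed ✗; indicator I2 active ✓; flag F1 raised ✓; rate R increasing ✓; signal on channel 3 ✓; signal on channel 2 ✓; flag F2 raised ✓; flag F3 raised ✓
(D) mechanism M8 — parameter Z depressed ✗; indicator I2 active ✓; flag F1 raised ✓; rate R increasing ✓; signal on channel 3 ✓; signal on channel 2 ✓; flag F2 raised ✓; flag F3 raised ✓
(B) is the only candidate with no mismatches.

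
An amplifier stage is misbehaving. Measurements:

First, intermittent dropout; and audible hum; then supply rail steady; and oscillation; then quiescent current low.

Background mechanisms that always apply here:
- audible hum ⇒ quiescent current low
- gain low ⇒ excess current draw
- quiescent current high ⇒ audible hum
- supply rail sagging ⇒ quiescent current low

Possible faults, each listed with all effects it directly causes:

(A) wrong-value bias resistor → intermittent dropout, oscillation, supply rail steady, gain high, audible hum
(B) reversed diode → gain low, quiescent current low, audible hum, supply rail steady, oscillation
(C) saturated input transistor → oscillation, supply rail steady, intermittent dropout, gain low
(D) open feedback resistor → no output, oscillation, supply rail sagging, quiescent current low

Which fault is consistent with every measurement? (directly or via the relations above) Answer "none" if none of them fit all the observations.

A

Testing each hypothesis:
(A) wrong-value bias resistor — accounts for every observation (quiescent current low through audible hum → quiescent current low)
(B) reversed diode — intermittent dropout NO; audible hum yes; supply rail steady yes; oscillation yes; quiescent current low yes
(C) saturated input transistor — intermittent dropout yes; audible hum NO; supply rail steady yes; oscillation yes; quiescent current low NO
(D) open feedback resistor — intermittent dropout NO; audible hum NO; supply rail steady NO; oscillation yes; quiescent current low yes
(A) alone accounts for all the evidence.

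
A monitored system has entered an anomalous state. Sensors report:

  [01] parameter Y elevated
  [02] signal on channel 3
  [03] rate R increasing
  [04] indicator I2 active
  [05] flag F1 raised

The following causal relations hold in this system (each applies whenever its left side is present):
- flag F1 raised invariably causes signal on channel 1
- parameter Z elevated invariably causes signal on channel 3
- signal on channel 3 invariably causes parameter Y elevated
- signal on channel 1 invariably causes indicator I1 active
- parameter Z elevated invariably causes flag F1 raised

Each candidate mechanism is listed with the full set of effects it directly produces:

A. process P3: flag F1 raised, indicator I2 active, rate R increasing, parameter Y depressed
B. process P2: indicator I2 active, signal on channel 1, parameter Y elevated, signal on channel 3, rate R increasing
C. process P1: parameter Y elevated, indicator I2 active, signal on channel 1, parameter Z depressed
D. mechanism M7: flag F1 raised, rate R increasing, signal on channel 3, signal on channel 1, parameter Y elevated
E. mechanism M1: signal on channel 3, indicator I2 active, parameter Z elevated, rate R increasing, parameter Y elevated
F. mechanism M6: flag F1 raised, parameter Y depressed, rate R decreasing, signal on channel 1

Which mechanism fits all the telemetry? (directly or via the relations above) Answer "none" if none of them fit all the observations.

For each candidate, compare predicted effects to what was observed:
(A) process P3 — fails on parameter Y elevated, signal on channel 3 (predicts parameter Y depressed, not parameter Y elevated)
(B) process P2 — does not account for flag F1 raised
(C) process P1 — does not account for signal on channel 3, rate R increasing, flag F1 raised
(D) mechanism M7 — does not account for indicator I2 active
(E) mechanism M1 — accounts for every observation (flag F1 raised by parameter Z elevated → flag F1 raised)
(F) mechanism M6 — parameter Y elevated -; signal on channel 3 -; rate R increasing -; indicator I2 active -; flag F1 raised +
Only (E) is consistent with every observation.

E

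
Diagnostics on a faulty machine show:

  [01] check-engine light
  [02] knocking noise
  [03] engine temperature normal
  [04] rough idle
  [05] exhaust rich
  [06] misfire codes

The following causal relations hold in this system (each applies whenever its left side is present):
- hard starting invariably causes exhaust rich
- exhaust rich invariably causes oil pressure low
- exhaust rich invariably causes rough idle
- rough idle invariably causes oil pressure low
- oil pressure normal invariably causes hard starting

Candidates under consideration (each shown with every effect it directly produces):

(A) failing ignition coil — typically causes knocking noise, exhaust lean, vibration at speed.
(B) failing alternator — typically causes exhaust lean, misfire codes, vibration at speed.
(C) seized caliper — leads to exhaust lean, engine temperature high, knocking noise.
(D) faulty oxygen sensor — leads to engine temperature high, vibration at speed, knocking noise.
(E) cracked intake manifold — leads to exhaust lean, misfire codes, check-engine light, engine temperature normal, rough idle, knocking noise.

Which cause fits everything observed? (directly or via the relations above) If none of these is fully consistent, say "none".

Checking each candidate against the observations:
(A) failing ignition coil — fails on check-engine light, engine temperature normal, rough idle, exhaust rich, misfire codes (predicts exhaust lean, not exhaust rich)
(B) failing alternator — check-engine light miss; knocking noise miss; engine temperature normal miss; rough idle miss; exhaust rich miss; misfire codes match
(C) seized caliper — check-engine light miss; knocking noise match; engine temperature normal miss; rough idle miss; exhaust rich miss; misfire codes miss
(D) faulty oxygen sensor — fails on check-engine light, engine temperature normal, rough idle, exhaust rich, misfire codes (predicts engine temperature high, not engine temperature normal)
(E) cracked intake manifold — check-engine light match; knocking noise match; engine temperature normal match; rough idle match; exhaust rich miss; misfire codes match
Every candidate fails on at least one observation.

none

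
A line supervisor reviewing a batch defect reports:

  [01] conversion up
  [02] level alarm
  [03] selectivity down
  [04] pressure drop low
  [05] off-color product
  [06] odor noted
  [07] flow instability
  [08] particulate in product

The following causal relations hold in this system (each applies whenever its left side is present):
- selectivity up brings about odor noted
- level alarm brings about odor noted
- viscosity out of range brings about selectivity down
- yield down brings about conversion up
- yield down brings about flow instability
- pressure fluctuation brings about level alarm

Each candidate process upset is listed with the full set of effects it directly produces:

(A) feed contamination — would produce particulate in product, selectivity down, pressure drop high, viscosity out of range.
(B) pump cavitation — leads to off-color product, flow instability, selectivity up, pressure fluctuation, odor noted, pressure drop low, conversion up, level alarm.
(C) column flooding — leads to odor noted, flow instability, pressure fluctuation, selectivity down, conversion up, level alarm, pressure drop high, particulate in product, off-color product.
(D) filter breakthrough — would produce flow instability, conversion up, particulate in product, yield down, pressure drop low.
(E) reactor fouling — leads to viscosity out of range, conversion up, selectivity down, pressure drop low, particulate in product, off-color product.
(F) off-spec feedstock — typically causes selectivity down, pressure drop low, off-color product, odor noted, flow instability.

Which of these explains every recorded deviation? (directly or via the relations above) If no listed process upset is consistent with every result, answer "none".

none

Checking each candidate against the observations:
(A) feed contamination — conversion up miss; level alarm miss; selectivity down match; pressure drop low miss; off-color product miss; odor noted miss; flow instability miss; particulate in product match
(B) pump cavitation — fails on selectivity down, particulate in product (predicts selectivity up, not selectivity down)
(C) column flooding — conversion up match; level alarm match; selectivity down match; pressure drop low miss; off-color product match; odor noted match; flow instability match; particulate in product match
(D) filter breakthrough — conversion up match; level alarm miss; selectivity down miss; pressure drop low match; off-color product miss; odor noted miss; flow instability match; particulate in product match
(E) reactor fouling — conversion up match; level alarm miss; selectivity down match; pressure drop low match; off-color product match; odor noted miss; flow instability miss; particulate in product match
(F) off-spec feedstock — does not account for conversion up, level alarm, particulate in product
None of the listed candidates fits everything.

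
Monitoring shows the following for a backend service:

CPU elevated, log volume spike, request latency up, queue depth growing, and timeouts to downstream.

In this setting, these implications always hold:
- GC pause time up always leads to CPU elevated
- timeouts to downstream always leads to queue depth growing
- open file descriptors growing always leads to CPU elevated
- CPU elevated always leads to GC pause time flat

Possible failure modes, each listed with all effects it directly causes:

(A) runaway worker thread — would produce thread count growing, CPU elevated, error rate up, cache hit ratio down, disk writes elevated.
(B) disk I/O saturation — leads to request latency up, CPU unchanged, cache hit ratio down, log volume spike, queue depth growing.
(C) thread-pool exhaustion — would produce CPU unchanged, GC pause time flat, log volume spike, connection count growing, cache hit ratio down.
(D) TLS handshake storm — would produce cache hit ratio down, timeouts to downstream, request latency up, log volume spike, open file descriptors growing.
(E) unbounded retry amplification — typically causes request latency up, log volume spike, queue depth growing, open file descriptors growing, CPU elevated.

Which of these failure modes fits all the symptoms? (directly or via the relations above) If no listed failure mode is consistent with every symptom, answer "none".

D

For each candidate, compare predicted effects to what was observed:
(A) runaway worker thread — CPU elevated match; log volume spike miss; request latency up miss; queue depth growing miss; timeouts to downstream miss
(B) disk I/O saturation — CPU elevated miss; log volume spike match; request latency up match; queue depth growing match; timeouts to downstream miss
(C) thread-pool exhaustion — CPU elevated miss; log volume spike match; request latency up miss; queue depth growing miss; timeouts to downstream miss
(D) TLS handshake storm — accounts for every observation (CPU elevated through open file descriptors growing → CPU elevated)
(E) unbounded retry amplification — CPU elevated match; log volume spike match; request latency up match; queue depth growing match; timeouts to downstream miss
Only (D) is consistent with every observation.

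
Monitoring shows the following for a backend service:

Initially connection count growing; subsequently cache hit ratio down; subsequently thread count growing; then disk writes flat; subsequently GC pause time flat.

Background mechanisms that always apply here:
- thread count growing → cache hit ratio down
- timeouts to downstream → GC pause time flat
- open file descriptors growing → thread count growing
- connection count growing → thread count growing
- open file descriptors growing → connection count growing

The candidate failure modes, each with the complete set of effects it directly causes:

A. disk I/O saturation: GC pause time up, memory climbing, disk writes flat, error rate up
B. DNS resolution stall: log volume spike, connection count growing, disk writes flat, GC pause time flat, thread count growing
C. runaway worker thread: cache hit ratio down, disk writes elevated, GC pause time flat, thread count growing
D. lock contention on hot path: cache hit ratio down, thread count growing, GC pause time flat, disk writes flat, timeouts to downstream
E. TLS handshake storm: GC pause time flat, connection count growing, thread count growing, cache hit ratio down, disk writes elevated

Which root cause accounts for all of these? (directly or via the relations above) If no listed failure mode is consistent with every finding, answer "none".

Per-candidate check:
(A) disk I/O saturation — fails on connection count growing, cache hit ratio down, thread count growing, GC pause time flat (predicts GC pause time up, not GC pause time flat)
(B) DNS resolution stall — accounts for every observation (cache hit ratio down by thread count growing → cache hit ratio down)
(C) runaway worker thread — connection count growing -; cache hit ratio down +; thread count growing +; disk writes flat -; GC pause time flat +
(D) lock contention on hot path — does not account for connection count growing
(E) TLS handshake storm — fails on disk writes flat (predicts disk writes elevated, not disk writes flat)
Only (B) is consistent with every observation.

B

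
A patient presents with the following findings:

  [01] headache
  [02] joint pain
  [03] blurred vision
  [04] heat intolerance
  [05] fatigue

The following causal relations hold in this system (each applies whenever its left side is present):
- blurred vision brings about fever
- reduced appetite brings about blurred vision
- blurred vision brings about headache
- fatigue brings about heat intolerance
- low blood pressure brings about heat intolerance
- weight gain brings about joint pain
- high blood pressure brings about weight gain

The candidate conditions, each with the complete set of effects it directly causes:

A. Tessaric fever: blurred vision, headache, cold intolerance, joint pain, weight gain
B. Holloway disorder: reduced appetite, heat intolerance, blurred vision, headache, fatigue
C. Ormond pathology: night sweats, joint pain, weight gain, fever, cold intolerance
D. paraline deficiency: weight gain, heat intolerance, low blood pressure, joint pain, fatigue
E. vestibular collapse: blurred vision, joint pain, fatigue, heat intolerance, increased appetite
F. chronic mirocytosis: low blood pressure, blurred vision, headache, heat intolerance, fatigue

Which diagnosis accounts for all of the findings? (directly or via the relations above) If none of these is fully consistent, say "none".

E

Per-candidate check:
(A) Tessaric fever — headache +; joint pain +; blurred vision +; heat intolerance -; fatigue -
(B) Holloway disorder — headache +; joint pain -; blurred vision +; heat intolerance +; fatigue +
(C) Ormond pathology — headache -; joint pain +; blurred vision -; heat intolerance -; fatigue -
(D) paraline deficiency — headache -; joint pain +; blurred vision -; heat intolerance +; fatigue +
(E) vestibular collapse — headache + (via blurred vision → headache); joint pain +; blurred vision +; heat intolerance +; fatigue +
(F) chronic mirocytosis — headache +; joint pain -; blurred vision +; heat intolerance +; fatigue +
Only (E) is consistent with every observation.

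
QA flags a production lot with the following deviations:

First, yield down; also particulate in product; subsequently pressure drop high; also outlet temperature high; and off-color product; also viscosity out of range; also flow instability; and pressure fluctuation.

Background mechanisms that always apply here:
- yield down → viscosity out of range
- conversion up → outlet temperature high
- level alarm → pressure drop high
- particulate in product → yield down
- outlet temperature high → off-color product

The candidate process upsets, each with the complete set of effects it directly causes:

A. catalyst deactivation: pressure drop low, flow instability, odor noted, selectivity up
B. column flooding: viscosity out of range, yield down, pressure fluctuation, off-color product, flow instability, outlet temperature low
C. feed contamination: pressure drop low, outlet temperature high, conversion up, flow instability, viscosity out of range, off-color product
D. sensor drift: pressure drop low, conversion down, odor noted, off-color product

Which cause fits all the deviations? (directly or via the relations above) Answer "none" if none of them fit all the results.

none

Checking each candidate against the observations:
(A) catalyst deactivation — yield down -; particulate in product -; pressure drop high -; outlet temperature high -; off-color product -; viscosity out of range -; flow instability +; pressure fluctuation -
(B) column flooding — fails on particulate in product, pressure drop high, outlet temperature high (predicts outlet temperature low, not outlet temperature high)
(C) feed contamination — yield down -; particulate in product -; pressure drop high -; outlet temperature high +; off-color product +; viscosity out of range +; flow instability +; pressure fluctuation -
(D) sensor drift — fails on yield down, particulate in product, pressure drop high, outlet temperature high, viscosity out of range, flow instability, pressure fluctuation (predicts pressure drop low, not pressure drop high)
None of the listed candidates fits everything.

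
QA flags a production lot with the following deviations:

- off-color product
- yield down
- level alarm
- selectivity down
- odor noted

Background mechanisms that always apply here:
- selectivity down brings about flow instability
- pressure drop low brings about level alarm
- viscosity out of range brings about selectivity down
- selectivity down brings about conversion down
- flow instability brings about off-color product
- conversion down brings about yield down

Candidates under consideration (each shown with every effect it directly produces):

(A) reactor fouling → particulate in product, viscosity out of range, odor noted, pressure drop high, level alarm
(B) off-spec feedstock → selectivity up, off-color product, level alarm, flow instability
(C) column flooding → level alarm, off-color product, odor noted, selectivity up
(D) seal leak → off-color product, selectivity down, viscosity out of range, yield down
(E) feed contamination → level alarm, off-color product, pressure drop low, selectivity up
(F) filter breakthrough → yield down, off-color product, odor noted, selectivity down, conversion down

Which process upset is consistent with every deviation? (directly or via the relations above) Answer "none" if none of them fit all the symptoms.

Checking each candidate against the observations:
(A) reactor fouling — off-color product match (by viscosity out of range → selectivity down → flow instability → off-color product); yield down match (by viscosity out of range → selectivity down → conversion down → yield down); level alarm match; selectivity down match (by viscosity out of range → selectivity down); odor noted match
(B) off-spec feedstock — fails on yield down, selectivity down, odor noted (predicts selectivity up, not selectivity down)
(C) column flooding — off-color product match; yield down miss; level alarm match; selectivity down miss; odor noted match
(D) seal leak — off-color product match; yield down match; level alarm miss; selectivity down match; odor noted miss
(E) feed contamination — off-color product match; yield down miss; level alarm match; selectivity down miss; odor noted miss
(F) filter breakthrough — off-color product match; yield down match; level alarm miss; selectivity down match; odor noted match
(A) alone accounts for all the evidence.

A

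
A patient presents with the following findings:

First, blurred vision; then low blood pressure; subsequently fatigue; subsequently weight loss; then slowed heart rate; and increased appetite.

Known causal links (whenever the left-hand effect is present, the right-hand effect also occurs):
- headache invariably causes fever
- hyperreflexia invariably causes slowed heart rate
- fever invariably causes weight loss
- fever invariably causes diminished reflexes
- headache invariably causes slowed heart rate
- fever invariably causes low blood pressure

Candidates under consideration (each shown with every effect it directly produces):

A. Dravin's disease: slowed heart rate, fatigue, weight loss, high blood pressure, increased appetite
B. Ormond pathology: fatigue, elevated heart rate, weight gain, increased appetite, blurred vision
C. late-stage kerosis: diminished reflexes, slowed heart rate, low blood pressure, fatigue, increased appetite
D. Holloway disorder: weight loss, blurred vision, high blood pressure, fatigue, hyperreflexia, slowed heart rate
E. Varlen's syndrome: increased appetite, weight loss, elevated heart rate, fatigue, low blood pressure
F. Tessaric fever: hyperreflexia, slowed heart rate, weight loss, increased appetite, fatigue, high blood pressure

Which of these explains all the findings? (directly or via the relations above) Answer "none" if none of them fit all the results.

none

For each candidate, compare predicted effects to what was observed:
(A) Dravin's disease — blurred vision -; low blood pressure -; fatigue +; weight loss +; slowed heart rate +; increased appetite +
(B) Ormond pathology — fails on low blood pressure, weight loss, slowed heart rate (predicts weight gain, not weight loss; predicts elevated heart rate, not slowed heart rate)
(C) late-stage kerosis — blurred vision -; low blood pressure +; fatigue +; weight loss -; slowed heart rate +; increased appetite +
(D) Holloway disorder — fails on low blood pressure, increased appetite (predicts high blood pressure, not low blood pressure)
(E) Varlen's syndrome — blurred vision -; low blood pressure +; fatigue +; weight loss +; slowed heart rate -; increased appetite +
(F) Tessaric fever — blurred vision -; low blood pressure -; fatigue +; weight loss +; slowed heart rate +; increased appetite +
No candidate is consistent with all observations.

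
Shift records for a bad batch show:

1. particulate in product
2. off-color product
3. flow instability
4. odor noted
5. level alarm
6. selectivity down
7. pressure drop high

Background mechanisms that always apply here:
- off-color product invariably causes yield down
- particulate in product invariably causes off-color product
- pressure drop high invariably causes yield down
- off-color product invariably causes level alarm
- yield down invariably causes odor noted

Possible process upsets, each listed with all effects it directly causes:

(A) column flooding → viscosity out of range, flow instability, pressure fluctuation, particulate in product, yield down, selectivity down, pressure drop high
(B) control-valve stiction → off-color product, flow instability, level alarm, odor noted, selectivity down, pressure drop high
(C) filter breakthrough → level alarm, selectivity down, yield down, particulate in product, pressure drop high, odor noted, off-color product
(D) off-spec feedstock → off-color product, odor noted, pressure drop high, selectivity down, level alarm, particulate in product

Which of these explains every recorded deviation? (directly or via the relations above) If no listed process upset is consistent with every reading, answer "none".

Checking each candidate against the observations:
(A) column flooding — accounts for every observation (off-color product through particulate in product → off-color product)
(B) control-valve stiction — particulate in product miss; off-color product match; flow instability match; odor noted match; level alarm match; selectivity down match; pressure drop high match
(C) filter breakthrough — does not account for flow instability
(D) off-spec feedstock — particulate in product match; off-color product match; flow instability miss; odor noted match; level alarm match; selectivity down match; pressure drop high match
(A) alone accounts for all the evidence.

A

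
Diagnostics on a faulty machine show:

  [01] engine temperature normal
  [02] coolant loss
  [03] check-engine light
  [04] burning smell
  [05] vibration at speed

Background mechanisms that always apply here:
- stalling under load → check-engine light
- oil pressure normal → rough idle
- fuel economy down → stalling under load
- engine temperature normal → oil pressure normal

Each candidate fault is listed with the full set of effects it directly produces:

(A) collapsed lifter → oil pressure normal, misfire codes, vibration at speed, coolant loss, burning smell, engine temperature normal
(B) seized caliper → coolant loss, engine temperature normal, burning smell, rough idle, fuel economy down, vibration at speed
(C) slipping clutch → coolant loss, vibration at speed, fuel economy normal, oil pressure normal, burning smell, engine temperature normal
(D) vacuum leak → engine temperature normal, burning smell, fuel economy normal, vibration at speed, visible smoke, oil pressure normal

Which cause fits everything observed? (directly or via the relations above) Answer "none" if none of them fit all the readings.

B

Per-candidate check:
(A) collapsed lifter — engine temperature normal ✓; coolant loss ✓; check-engine light ✗; burning smell ✓; vibration at speed ✓
(B) seized caliper — engine temperature normal ✓; coolant loss ✓; check-engine light ✓ (through fuel economy down → stalling under load → check-engine light); burning smell ✓; vibration at speed ✓
(C) slipping clutch — engine temperature normal ✓; coolant loss ✓; check-engine light ✗; burning smell ✓; vibration at speed ✓
(D) vacuum leak — does not account for coolant loss, check-engine light
Only (B) is consistent with every observation.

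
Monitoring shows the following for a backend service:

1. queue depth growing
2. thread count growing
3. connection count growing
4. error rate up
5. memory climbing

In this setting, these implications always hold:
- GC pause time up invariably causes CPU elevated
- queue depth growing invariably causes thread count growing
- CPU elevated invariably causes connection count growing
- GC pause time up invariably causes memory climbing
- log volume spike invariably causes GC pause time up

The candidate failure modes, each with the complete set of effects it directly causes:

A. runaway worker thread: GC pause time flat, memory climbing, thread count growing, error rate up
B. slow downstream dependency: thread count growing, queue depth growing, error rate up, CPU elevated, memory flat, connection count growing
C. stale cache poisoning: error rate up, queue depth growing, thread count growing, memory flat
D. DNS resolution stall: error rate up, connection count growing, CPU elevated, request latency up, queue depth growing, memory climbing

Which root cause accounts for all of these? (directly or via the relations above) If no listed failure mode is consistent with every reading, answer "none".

D

Per-candidate check:
(A) runaway worker thread — queue depth growing ✗; thread count growing ✓; connection count growing ✗; error rate up ✓; memory climbing ✓
(B) slow downstream dependency — fails on memory climbing (predicts memory flat, not memory climbing)
(C) stale cache poisoning — fails on connection count growing, memory climbing (predicts memory flat, not memory climbing)
(D) DNS resolution stall — queue depth growing ✓; thread count growing ✓ (through queue depth growing → thread count growing); connection count growing ✓; error rate up ✓; memory climbing ✓
Only (D) is consistent with every observation.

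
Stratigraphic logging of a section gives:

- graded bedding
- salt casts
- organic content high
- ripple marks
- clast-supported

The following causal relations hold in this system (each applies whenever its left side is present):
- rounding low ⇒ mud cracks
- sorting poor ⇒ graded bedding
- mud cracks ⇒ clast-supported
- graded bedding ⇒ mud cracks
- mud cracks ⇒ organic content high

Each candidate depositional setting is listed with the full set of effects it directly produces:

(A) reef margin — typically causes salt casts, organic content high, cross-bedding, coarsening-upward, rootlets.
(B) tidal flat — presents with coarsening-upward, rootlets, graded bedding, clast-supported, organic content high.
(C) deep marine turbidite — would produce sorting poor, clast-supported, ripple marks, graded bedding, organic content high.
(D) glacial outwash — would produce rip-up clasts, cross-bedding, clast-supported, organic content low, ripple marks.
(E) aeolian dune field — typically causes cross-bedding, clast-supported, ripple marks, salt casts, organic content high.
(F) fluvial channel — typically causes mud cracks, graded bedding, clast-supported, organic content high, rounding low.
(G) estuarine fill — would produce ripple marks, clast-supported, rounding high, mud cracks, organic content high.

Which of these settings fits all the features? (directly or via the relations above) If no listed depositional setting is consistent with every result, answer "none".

none

Checking each candidate against the observations:
(A) reef margin — does not account for graded bedding, ripple marks, clast-supported
(B) tidal flat — graded bedding yes; salt casts NO; organic content high yes; ripple marks NO; clast-supported yes
(C) deep marine turbidite — does not account for salt casts
(D) glacial outwash — graded bedding NO; salt casts NO; organic content high NO; ripple marks yes; clast-supported yes
(E) aeolian dune field — does not account for graded bedding
(F) fluvial channel — graded bedding yes; salt casts NO; organic content high yes; ripple marks NO; clast-supported yes
(G) estuarine fill — graded bedding NO; salt casts NO; organic content high yes; ripple marks yes; clast-supported yes
None of the listed candidates fits everything.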